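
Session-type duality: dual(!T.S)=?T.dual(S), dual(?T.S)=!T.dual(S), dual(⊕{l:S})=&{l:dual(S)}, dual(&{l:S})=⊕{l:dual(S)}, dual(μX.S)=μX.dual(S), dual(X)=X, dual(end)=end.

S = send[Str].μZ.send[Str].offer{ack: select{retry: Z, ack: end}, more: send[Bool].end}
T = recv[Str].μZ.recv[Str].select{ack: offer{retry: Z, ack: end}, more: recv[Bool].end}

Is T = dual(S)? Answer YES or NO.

YES

send[Str] vs recv[Str]  ✓
  μZ vs μZ  ✓ (μ self-dual)
    send[Str] vs recv[Str]  ✓
      offer{ack,more} vs select{ack,more}  ✓ label sets agree
        case ack:
          select{retry,ack} vs offer{retry,ack}  ✓ label sets agree
            case retry:
              Z vs Z  ✓
            case ack:
              end vs end  ✓
        case more:
          send[Bool] vs recv[Bool]  ✓
            end vs end  ✓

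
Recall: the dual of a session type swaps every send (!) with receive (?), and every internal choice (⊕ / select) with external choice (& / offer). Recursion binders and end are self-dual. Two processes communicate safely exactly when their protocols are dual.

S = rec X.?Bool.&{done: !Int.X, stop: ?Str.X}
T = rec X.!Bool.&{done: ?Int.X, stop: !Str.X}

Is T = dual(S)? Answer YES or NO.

NO

rec X vs rec X  ✓ (rec unchanged)
  ?Bool vs !Bool  ✓
    &{done,stop} vs &{done,stop}  ✗ choice polarity not flipped — not dual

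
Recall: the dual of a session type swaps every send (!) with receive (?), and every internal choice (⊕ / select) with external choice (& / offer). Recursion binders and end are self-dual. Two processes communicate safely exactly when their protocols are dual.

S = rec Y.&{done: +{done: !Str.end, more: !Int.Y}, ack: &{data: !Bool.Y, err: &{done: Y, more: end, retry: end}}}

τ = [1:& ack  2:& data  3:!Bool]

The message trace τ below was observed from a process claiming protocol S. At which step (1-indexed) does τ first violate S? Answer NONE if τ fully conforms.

NONE

@1 & ack  match  residual = &{data: !Bool.rec Y.…, err: &{done: rec Y.…, more: end, retry: end}}
@2 & data  match  residual = !Bool.rec Y.…
@3 !Bool  match  residual = rec Y.…
all 3 steps conform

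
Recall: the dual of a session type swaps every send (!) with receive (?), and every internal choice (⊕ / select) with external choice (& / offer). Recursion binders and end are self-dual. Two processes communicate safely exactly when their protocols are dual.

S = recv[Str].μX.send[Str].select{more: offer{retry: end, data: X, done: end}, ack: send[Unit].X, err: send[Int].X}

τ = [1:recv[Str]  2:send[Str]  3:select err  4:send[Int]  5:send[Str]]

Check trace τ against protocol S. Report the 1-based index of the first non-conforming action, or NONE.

NONE

step 1: recv[Str]  ✓  now at μX.…
step 2: send[Str]  ✓  now at select{more: offer{retry: end, data: μX.…, done: end}, ack: send[Unit].μX.…, err: send[Int].μX.…}
step 3: select err  ✓  now at send[Int].μX.…
step 4: send[Int]  ✓  now at μX.…
step 5: send[Str]  ✓  now at select{more: offer{retry: end, data: μX.…, done: end}, ack: send[Unit].μX.…, err: send[Int].μX.…}
τ conforms to S (length 5)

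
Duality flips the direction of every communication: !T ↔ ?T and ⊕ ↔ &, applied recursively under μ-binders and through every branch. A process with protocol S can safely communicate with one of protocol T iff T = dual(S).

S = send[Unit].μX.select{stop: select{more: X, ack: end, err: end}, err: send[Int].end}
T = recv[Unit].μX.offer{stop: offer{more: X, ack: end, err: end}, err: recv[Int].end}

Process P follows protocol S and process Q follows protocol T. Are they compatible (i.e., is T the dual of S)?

send[Unit] | recv[Unit]  match
  μX | μX  match (rec unchanged)
    select{stop,err} | offer{stop,err}  match labels match
      [stop]
        select{more,ack,err} | offer{more,ack,err}  match labels match
          [more]
            X | X  match
          [ack]
            end | end  match
          [err]
            end | end  match
      [err]
        send[Int] | recv[Int]  match
          end | end  match

YES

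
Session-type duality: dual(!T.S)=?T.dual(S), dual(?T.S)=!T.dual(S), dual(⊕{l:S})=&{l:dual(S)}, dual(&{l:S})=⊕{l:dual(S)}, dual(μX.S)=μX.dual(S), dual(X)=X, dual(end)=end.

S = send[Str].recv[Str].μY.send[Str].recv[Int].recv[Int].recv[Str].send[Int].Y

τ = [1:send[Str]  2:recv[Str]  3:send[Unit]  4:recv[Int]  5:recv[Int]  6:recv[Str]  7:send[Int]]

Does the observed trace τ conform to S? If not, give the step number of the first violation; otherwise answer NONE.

@1 send[Str]  ✓  residual = recv[Str].μY.…
@2 recv[Str]  ✓  residual = μY.…
@3 got send[Unit], protocol expects send[Str]  ✗

3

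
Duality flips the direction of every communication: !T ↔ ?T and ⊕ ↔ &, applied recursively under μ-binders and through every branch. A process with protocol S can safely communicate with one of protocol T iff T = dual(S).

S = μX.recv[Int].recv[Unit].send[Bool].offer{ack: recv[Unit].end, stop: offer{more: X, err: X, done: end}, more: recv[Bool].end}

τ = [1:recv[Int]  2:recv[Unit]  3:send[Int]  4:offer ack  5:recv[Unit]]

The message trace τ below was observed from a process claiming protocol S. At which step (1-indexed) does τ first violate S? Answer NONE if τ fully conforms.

@1 recv[Int]  match  state: recv[Unit].send[Bool].offer{ack: recv[Unit].end, stop: offer{more: μX.…, err: μX.…, done: end}, more: recv[Bool].end}
@2 recv[Unit]  match  state: send[Bool].offer{ack: recv[Unit].end, stop: offer{more: μX.…, err: μX.…, done: end}, more: recv[Bool].end}
@3 got send[Int], protocol expects send[Bool]  ✗

3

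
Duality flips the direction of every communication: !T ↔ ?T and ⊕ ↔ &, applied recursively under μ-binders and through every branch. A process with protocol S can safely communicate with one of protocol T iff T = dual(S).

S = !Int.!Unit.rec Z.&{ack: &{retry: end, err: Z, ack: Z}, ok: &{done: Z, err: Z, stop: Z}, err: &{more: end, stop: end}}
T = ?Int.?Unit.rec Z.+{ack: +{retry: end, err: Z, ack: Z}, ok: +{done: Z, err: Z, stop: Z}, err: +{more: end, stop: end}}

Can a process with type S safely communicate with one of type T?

YES

!Int ‖ ?Int  ok
  !Unit ‖ ?Unit  ok
    rec Z ‖ rec Z  ok (μ self-dual)
      &{ack,ok,err} ‖ +{ack,ok,err}  ok labels match
        • ack:
          &{retry,err,ack} ‖ +{retry,err,ack}  ok labels match
            • retry:
              end ‖ end  ok
            • err:
              Z ‖ Z  ok
            • ack:
              Z ‖ Z  ok
        • ok:
          &{done,err,stop} ‖ +{done,err,stop}  ok labels match
            • done:
              Z ‖ Z  ok
            • err:
              Z ‖ Z  ok
            • stop:
              Z ‖ Z  ok
        • err:
          &{more,stop} ‖ +{more,stop}  ok labels match
            • more:
              end ‖ end  ok
            • stop:
              end ‖ end  ok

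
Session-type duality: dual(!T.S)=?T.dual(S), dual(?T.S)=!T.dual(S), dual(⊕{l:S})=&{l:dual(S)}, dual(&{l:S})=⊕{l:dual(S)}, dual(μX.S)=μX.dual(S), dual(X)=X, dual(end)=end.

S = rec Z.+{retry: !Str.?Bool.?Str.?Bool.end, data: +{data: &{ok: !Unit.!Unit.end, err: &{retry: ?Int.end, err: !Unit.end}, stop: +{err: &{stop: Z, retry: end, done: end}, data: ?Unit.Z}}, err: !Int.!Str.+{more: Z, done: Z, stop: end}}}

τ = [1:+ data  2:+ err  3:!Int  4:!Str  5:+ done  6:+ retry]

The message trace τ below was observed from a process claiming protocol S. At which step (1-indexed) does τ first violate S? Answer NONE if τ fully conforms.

NONE

@1 + data  match  residual = +{data: &{ok: !Unit.!Unit.end, err: &{retry: ?Int.end, err: !Unit.end}, stop: +{err: &{stop: rec Z.…, retry: end, done: end}, data: ?Unit.rec Z.…}}, err: !Int.!Str.+{more: rec Z.…, done: rec Z.…, stop: end}}
@2 + err  match  residual = !Int.!Str.+{more: rec Z.…, done: rec Z.…, stop: end}
@3 !Int  match  residual = !Str.+{more: rec Z.…, done: rec Z.…, stop: end}
@4 !Str  match  residual = +{more: rec Z.…, done: rec Z.…, stop: end}
@5 + done  match  residual = rec Z.…
@6 + retry  match  residual = !Str.?Bool.?Str.?Bool.end
all 6 steps conform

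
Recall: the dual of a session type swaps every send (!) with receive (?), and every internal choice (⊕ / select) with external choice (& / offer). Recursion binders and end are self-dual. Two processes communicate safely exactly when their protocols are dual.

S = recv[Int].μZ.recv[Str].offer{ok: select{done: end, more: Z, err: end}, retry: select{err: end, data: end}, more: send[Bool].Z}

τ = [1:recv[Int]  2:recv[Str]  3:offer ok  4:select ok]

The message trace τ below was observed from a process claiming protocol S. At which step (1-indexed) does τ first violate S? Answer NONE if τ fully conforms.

4

step 1: recv[Int]  ok  residual = μZ.…
step 2: recv[Str]  ok  residual = offer{ok: select{done: end, more: μZ.…, err: end}, retry: select{err: end, data: end}, more: send[Bool].μZ.…}
step 3: offer ok  ok  residual = select{done: end, more: μZ.…, err: end}
step 4: got select ok, protocol expects select done or select more or select err  ✗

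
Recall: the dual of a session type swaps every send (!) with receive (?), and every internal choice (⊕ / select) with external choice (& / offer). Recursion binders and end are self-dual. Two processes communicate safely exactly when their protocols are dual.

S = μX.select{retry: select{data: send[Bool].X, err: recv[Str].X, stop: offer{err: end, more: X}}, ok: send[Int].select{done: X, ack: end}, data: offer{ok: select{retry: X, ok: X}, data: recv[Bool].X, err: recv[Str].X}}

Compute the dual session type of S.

μX.offer{retry: offer{data: recv[Bool].X, err: send[Str].X, stop: select{err: end, more: X}}, ok: recv[Int].offer{done: X, ack: end}, data: select{ok: offer{retry: X, ok: X}, data: send[Bool].X, err: send[Str].X}}

μX → μX  (μ self-dual)
  select{retry,ok,data} → offer{retry,ok,data}  (internal→external)
    [retry]
      select{data,err,stop} → offer{data,err,stop}  (internal→external)
        [data]
          send[Bool] → recv[Bool]
            X ↦ X
        [err]
          recv[Str] → send[Str]
            X ↦ X
        [stop]
          offer{err,more} → select{err,more}  (external→internal)
            [err]
              end ↦ end
            [more]
              X ↦ X
    [ok]
      send[Int] → recv[Int]
        select{done,ack} → offer{done,ack}  (internal→external)
          [done]
            X ↦ X
          [ack]
            end ↦ end
    [data]
      offer{ok,data,err} → select{ok,data,err}  (external→internal)
        [ok]
          select{retry,ok} → offer{retry,ok}  (internal→external)
            [retry]
              X ↦ X
            [ok]
              X ↦ X
        [data]
          recv[Bool] → send[Bool]
            X ↦ X
        [err]
          recv[Str] → send[Str]
            X ↦ X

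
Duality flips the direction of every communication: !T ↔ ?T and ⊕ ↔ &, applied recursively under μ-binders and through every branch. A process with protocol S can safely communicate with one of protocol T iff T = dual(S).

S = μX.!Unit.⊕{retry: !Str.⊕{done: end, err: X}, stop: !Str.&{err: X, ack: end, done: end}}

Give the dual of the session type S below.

μX ↦ μX  (μ self-dual)
  !Unit ↦ ?Unit
    ⊕{retry,stop} ↦ &{retry,stop}  (select→offer)
      [retry]
        !Str ↦ ?Str
          ⊕{done,err} ↦ &{done,err}  (select→offer)
            [done]
              end ↦ end
            [err]
              X ↦ X
      [stop]
        !Str ↦ ?Str
          &{err,ack,done} ↦ ⊕{err,ack,done}  (offer→select)
            [err]
              X ↦ X
            [ack]
              end ↦ end
            [done]
              end ↦ end

μX.?Unit.&{retry: ?Str.&{done: end, err: X}, stop: ?Str.⊕{err: X, ack: end, done: end}}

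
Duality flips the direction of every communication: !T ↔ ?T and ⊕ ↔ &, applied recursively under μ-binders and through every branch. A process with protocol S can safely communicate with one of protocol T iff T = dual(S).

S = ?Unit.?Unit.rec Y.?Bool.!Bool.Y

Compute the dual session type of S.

?Unit → !Unit
  ?Unit → !Unit
    rec Y → rec Y  (μ self-dual)
      ?Bool → !Bool
        !Bool → ?Bool
          dual(Y) = Y

!Unit.!Unit.rec Y.!Bool.?Bool.Y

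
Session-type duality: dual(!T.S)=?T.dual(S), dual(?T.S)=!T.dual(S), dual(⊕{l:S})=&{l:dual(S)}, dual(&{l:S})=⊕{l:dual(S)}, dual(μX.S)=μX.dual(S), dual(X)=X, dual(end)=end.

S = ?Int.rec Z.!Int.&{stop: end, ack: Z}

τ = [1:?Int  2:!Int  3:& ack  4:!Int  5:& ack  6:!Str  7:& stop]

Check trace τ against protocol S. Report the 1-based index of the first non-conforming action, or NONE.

@1 ?Int  ✓  residual = rec Z.…
@2 !Int  ✓  residual = &{stop: end, ack: rec Z.…}
@3 & ack  ✓  residual = rec Z.…
@4 !Int  ✓  residual = &{stop: end, ack: rec Z.…}
@5 & ack  ✓  residual = rec Z.…
@6 got !Str, protocol expects !Int  ✗

6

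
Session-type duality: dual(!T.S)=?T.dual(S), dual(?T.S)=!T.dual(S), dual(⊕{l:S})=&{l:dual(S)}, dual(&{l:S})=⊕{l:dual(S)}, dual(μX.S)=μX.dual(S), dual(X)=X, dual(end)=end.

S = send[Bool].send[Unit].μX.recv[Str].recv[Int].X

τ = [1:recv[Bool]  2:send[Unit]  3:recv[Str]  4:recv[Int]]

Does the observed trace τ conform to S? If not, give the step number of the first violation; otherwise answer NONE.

@1 got recv[Bool], protocol expects send[Bool]  ✗

1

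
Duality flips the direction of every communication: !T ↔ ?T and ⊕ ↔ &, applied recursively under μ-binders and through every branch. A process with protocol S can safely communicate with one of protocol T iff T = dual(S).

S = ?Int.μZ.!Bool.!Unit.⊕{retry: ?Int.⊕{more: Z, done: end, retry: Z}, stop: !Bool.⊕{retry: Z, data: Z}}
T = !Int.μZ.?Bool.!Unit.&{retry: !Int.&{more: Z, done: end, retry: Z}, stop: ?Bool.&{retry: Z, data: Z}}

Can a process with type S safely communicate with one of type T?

NO

?Int vs !Int  ok
  μZ vs μZ  ok (μ self-dual)
    !Bool vs ?Bool  ok
      !Unit vs !Unit  ✗ same direction on both sides — not dual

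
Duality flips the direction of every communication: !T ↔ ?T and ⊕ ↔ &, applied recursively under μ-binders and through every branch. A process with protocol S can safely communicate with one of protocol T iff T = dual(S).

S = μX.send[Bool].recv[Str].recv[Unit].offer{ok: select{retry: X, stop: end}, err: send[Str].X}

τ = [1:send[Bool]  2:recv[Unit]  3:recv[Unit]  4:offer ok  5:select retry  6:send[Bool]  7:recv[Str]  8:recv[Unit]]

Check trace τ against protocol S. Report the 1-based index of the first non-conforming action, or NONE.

2

[1] send[Bool]  ok  cont: recv[Str].recv[Unit].offer{ok: select{retry: μX.…, stop: end}, err: send[Str].μX.…}
[2] got recv[Unit], protocol expects recv[Str]  ✗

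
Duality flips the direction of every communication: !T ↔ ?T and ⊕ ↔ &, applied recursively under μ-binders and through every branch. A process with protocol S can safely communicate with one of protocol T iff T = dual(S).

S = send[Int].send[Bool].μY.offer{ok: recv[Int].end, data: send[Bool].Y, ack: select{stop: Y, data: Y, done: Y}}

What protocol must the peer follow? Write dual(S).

send[Int] → recv[Int]
  send[Bool] → recv[Bool]
    μY → μY  (binder kept)
      offer{ok,data,ack} → select{ok,data,ack}  (external→internal)
        • ok:
          recv[Int] → send[Int]
            end self-dual
        • data:
          send[Bool] → recv[Bool]
            Y self-dual
        • ack:
          select{stop,data,done} → offer{stop,data,done}  (select→offer)
            • stop:
              Y self-dual
            • data:
              Y self-dual
            • done:
              Y self-dual

recv[Int].recv[Bool].μY.select{ok: send[Int].end, data: recv[Bool].Y, ack: offer{stop: Y, data: Y, done: Y}}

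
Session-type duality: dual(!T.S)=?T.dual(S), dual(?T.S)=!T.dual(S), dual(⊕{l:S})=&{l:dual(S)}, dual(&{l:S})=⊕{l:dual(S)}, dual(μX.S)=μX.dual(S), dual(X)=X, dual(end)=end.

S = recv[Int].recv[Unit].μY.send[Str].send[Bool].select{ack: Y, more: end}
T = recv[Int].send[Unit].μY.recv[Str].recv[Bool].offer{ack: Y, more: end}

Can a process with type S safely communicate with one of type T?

NO

recv[Int] ‖ recv[Int]  ✗ same direction on both sides — not dual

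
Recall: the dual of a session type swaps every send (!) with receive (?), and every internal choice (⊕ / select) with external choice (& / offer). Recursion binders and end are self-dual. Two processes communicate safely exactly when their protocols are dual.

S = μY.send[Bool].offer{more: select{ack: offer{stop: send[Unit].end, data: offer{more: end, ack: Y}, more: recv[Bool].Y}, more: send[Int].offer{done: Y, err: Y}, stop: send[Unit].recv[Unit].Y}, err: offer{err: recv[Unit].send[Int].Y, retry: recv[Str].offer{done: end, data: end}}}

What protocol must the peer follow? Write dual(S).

μY = μY  (μ self-dual)
  send[Bool] = recv[Bool]
    offer{more,err} = select{more,err}  (offer→select)
      [more]
        select{ack,more,stop} = offer{ack,more,stop}  (internal→external)
          [ack]
            offer{stop,data,more} = select{stop,data,more}  (offer→select)
              [stop]
                send[Unit] = recv[Unit]
                  end self-dual
              [data]
                offer{more,ack} = select{more,ack}  (offer→select)
                  [more]
                    end self-dual
                  [ack]
                    Y self-dual
              [more]
                recv[Bool] = send[Bool]
                  Y self-dual
          [more]
            send[Int] = recv[Int]
              offer{done,err} = select{done,err}  (offer→select)
                [done]
                  Y self-dual
                [err]
                  Y self-dual
          [stop]
            send[Unit] = recv[Unit]
              recv[Unit] = send[Unit]
                Y self-dual
      [err]
        offer{err,retry} = select{err,retry}  (offer→select)
          [err]
            recv[Unit] = send[Unit]
              send[Int] = recv[Int]
                Y self-dual
          [retry]
            recv[Str] = send[Str]
              offer{done,data} = select{done,data}  (offer→select)
                [done]
                  end self-dual
                [data]
                  end self-dual

μY.recv[Bool].select{more: offer{ack: select{stop: recv[Unit].end, data: select{more: end, ack: Y}, more: send[Bool].Y}, more: recv[Int].select{done: Y, err: Y}, stop: recv[Unit].send[Unit].Y}, err: select{err: send[Unit].recv[Int].Y, retry: send[Str].select{done: end, data: end}}}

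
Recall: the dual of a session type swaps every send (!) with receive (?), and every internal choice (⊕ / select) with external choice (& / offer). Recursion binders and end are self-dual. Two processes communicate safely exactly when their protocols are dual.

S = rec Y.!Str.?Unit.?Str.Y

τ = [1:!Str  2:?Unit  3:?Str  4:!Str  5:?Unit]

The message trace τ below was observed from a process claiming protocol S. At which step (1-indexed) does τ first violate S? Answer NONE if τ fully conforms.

@1 !Str  match  cont: ?Unit.?Str.rec Y.…
@2 ?Unit  match  cont: ?Str.rec Y.…
@3 ?Str  match  cont: rec Y.…
@4 !Str  match  cont: ?Unit.?Str.rec Y.…
@5 ?Unit  match  cont: ?Str.rec Y.…
all 5 steps conform

NONE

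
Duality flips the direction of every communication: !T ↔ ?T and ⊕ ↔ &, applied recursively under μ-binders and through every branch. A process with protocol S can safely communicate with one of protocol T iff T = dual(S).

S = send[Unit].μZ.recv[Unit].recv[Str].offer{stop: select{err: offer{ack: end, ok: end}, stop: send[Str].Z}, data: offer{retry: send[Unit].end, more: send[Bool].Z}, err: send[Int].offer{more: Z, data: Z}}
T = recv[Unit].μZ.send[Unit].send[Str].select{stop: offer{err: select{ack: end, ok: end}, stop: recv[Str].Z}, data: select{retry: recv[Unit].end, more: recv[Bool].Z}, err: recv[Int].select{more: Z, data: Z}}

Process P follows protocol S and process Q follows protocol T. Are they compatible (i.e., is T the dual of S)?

YES

send[Unit] ‖ recv[Unit]  match
  μZ ‖ μZ  match (rec unchanged)
    recv[Unit] ‖ send[Unit]  match
      recv[Str] ‖ send[Str]  match
        offer{stop,data,err} ‖ select{stop,data,err}  match labels match
          case stop:
            select{err,stop} ‖ offer{err,stop}  match labels match
              case err:
                offer{ack,ok} ‖ select{ack,ok}  match labels match
                  case ack:
                    end ‖ end  match
                  case ok:
                    end ‖ end  match
              case stop:
                send[Str] ‖ recv[Str]  match
                  Z ‖ Z  match
          case data:
            offer{retry,more} ‖ select{retry,more}  match labels match
              case retry:
                send[Unit] ‖ recv[Unit]  match
                  end ‖ end  match
              case more:
                send[Bool] ‖ recv[Bool]  match
                  Z ‖ Z  match
          case err:
            send[Int] ‖ recv[Int]  match
              offer{more,data} ‖ select{more,data}  match labels match
                case more:
                  Z ‖ Z  match
                case data:
                  Z ‖ Z  match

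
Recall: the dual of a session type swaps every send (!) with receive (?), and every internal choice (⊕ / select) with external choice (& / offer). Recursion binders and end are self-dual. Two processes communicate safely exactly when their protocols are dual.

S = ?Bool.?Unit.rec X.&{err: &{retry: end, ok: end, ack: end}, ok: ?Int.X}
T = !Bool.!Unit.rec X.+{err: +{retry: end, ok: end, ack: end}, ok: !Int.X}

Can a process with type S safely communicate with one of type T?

YES

?Bool ‖ !Bool  ✓
  ?Unit ‖ !Unit  ✓
    rec X ‖ rec X  ✓ (binder kept)
      &{err,ok} ‖ +{err,ok}  ✓ labels match
        [err]
          &{retry,ok,ack} ‖ +{retry,ok,ack}  ✓ labels match
            [retry]
              end ‖ end  ✓
            [ok]
              end ‖ end  ✓
            [ack]
              end ‖ end  ✓
        [ok]
          ?Int ‖ !Int  ✓
            X ‖ X  ✓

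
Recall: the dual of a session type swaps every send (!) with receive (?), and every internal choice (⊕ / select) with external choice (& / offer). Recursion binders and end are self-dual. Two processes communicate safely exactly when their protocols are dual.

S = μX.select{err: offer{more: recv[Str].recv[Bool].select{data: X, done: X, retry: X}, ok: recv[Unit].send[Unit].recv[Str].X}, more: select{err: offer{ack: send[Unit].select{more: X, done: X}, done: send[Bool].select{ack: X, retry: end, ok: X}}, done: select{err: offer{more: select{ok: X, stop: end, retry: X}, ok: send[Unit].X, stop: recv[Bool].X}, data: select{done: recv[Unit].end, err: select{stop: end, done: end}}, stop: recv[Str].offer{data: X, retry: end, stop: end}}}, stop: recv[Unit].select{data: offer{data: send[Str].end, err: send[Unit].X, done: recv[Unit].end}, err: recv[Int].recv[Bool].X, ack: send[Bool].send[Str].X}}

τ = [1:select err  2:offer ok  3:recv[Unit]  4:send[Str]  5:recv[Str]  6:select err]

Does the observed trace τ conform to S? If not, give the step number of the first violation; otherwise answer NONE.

4

@1 select err  ok  cont: offer{more: recv[Str].recv[Bool].select{data: μX.…, done: μX.…, retry: μX.…}, ok: recv[Unit].send[Unit].recv[Str].μX.…}
@2 offer ok  ok  cont: recv[Unit].send[Unit].recv[Str].μX.…
@3 recv[Unit]  ok  cont: send[Unit].recv[Str].μX.…
@4 got send[Str], protocol expects send[Unit]  ✗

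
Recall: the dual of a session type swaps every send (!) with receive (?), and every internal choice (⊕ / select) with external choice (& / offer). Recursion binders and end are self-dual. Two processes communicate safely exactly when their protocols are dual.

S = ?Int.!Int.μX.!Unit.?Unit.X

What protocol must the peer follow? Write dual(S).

!Int.?Int.μX.?Unit.!Unit.X

?Int → !Int
  !Int → ?Int
    μX → μX  (μ self-dual)
      !Unit → ?Unit
        ?Unit → !Unit
          dual(X) = X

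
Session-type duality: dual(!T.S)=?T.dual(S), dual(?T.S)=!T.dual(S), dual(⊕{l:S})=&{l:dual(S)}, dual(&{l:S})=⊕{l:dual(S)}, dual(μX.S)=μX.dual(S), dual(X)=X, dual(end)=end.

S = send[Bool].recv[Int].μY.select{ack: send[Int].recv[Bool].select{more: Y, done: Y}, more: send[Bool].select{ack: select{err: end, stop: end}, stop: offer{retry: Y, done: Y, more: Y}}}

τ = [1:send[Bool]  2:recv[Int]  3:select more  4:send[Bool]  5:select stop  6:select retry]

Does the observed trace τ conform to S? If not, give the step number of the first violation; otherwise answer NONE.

@1 send[Bool]  match  cont: recv[Int].μY.…
@2 recv[Int]  match  cont: μY.…
@3 select more  match  cont: send[Bool].select{ack: select{err: end, stop: end}, stop: offer{retry: μY.…, done: μY.…, more: μY.…}}
@4 send[Bool]  match  cont: select{ack: select{err: end, stop: end}, stop: offer{retry: μY.…, done: μY.…, more: μY.…}}
@5 select stop  match  cont: offer{retry: μY.…, done: μY.…, more: μY.…}
@6 got select retry, protocol expects offer retry or offer done or offer more  ✗

6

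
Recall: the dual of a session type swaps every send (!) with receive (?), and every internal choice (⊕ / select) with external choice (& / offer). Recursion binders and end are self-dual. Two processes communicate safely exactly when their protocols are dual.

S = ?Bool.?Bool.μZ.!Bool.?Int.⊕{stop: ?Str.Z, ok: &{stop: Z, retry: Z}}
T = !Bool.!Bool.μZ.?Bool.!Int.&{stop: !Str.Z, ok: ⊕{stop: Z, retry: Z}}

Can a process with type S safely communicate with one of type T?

YES

?Bool ‖ !Bool  ok
  ?Bool ‖ !Bool  ok
    μZ ‖ μZ  ok (μ self-dual)
      !Bool ‖ ?Bool  ok
        ?Int ‖ !Int  ok
          ⊕{stop,ok} ‖ &{stop,ok}  ok label sets agree
            [stop]
              ?Str ‖ !Str  ok
                Z ‖ Z  ok
            [ok]
              &{stop,retry} ‖ ⊕{stop,retry}  ok label sets agree
                [stop]
                  Z ‖ Z  ok
                [retry]
                  Z ‖ Z  ok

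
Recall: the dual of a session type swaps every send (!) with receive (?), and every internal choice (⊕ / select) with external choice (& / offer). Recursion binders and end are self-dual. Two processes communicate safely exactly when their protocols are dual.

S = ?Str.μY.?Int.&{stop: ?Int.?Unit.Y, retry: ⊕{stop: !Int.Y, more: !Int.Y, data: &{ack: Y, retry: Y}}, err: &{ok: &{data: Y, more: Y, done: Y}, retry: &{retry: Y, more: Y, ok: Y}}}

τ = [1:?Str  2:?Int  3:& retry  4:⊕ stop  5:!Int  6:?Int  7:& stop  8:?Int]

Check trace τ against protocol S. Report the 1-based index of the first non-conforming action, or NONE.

NONE

step 1: ?Str  match  state: μY.…
step 2: ?Int  match  state: &{stop: ?Int.?Unit.μY.…, retry: ⊕{stop: !Int.μY.…, more: !Int.μY.…, data: &{ack: μY.…, retry: μY.…}}, err: &{ok: &{data: μY.…, more: μY.…, done: μY.…}, retry: &{retry: μY.…, more: μY.…, ok: μY.…}}}
step 3: & retry  match  state: ⊕{stop: !Int.μY.…, more: !Int.μY.…, data: &{ack: μY.…, retry: μY.…}}
step 4: ⊕ stop  match  state: !Int.μY.…
step 5: !Int  match  state: μY.…
step 6: ?Int  match  state: &{stop: ?Int.?Unit.μY.…, retry: ⊕{stop: !Int.μY.…, more: !Int.μY.…, data: &{ack: μY.…, retry: μY.…}}, err: &{ok: &{data: μY.…, more: μY.…, done: μY.…}, retry: &{retry: μY.…, more: μY.…, ok: μY.…}}}
step 7: & stop  match  state: ?Int.?Unit.μY.…
step 8: ?Int  match  state: ?Unit.μY.…
all 8 steps conform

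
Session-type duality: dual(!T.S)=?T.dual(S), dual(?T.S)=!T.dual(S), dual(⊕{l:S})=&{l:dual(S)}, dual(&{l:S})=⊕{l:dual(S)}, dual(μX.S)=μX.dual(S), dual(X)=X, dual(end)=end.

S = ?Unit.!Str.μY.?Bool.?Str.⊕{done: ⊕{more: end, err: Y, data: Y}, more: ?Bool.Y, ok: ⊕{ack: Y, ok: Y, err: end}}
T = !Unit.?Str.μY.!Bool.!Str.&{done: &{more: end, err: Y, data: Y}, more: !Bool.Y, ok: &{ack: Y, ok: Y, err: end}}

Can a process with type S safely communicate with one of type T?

?Unit ‖ !Unit  match
  !Str ‖ ?Str  match
    μY ‖ μY  match (binder kept)
      ?Bool ‖ !Bool  match
        ?Str ‖ !Str  match
          ⊕{done,more,ok} ‖ &{done,more,ok}  match labels match
            case done:
              ⊕{more,err,data} ‖ &{more,err,data}  match labels match
                case more:
                  end ‖ end  match
                case err:
                  Y ‖ Y  match
                case data:
                  Y ‖ Y  match
            case more:
              ?Bool ‖ !Bool  match
                Y ‖ Y  match
            case ok:
              ⊕{ack,ok,err} ‖ &{ack,ok,err}  match labels match
                case ack:
                  Y ‖ Y  match
                case ok:
                  Y ‖ Y  match
                case err:
                  end ‖ end  match

YES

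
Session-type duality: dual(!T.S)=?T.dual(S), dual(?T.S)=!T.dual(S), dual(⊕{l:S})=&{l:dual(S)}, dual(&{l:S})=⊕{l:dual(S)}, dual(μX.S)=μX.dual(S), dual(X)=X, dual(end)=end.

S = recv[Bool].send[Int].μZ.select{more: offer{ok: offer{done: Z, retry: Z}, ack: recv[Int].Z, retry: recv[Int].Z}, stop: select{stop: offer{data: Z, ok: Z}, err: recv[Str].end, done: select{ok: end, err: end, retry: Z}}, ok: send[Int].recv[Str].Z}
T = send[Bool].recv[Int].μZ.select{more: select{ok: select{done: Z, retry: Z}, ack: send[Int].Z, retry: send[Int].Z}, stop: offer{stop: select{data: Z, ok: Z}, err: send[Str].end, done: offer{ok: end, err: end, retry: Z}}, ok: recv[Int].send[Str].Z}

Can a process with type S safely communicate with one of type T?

NO

recv[Bool] ‖ send[Bool]  ok
  send[Int] ‖ recv[Int]  ok
    μZ ‖ μZ  ok (μ self-dual)
      select{more,stop,ok} ‖ select{more,stop,ok}  ✗ choice polarity not flipped — not dual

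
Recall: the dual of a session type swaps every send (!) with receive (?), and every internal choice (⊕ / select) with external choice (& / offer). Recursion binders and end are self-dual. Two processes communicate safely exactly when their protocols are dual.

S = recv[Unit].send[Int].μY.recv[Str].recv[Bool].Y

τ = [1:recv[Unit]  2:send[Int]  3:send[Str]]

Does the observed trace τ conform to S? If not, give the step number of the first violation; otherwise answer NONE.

@1 recv[Unit]  ok  residual = send[Int].μY.…
@2 send[Int]  ok  residual = μY.…
@3 got send[Str], protocol expects recv[Str]  ✗

3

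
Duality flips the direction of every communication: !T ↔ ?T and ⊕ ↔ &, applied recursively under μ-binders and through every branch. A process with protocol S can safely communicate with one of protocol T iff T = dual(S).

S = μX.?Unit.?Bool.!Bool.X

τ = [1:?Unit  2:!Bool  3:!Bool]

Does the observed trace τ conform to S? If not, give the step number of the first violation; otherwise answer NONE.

@1 ?Unit  ✓  now at ?Bool.!Bool.μX.…
@2 got !Bool, protocol expects ?Bool  ✗

2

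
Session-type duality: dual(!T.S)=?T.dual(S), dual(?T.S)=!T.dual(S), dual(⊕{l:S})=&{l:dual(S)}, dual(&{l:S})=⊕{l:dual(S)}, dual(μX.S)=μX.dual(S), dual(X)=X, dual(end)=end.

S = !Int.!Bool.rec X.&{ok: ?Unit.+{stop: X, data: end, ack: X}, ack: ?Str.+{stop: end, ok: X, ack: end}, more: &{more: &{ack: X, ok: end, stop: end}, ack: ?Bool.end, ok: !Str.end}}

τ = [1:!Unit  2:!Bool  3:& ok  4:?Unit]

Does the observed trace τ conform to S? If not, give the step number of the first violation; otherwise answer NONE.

@1 got !Unit, protocol expects !Int  ✗

1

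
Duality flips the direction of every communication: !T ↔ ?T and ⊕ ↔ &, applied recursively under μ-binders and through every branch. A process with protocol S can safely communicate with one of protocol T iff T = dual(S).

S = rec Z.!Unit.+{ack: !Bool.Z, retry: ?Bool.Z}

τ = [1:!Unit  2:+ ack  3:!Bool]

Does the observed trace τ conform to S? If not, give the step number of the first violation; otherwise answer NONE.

NONE

[1] !Unit  ok  now at +{ack: !Bool.rec Z.…, retry: ?Bool.rec Z.…}
[2] + ack  ok  now at !Bool.rec Z.…
[3] !Bool  ok  now at rec Z.…
trace exhausted — no violation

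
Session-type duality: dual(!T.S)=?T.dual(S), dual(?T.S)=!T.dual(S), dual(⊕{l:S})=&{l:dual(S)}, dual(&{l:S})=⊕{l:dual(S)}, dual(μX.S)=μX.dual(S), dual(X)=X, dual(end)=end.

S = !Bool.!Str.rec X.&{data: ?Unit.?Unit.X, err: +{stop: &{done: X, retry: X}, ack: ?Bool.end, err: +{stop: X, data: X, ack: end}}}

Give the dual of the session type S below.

!Bool ↦ ?Bool
  !Str ↦ ?Str
    rec X ↦ rec X  (μ self-dual)
      &{data,err} ↦ +{data,err}  (&→⊕)
        • data:
          ?Unit ↦ !Unit
            ?Unit ↦ !Unit
              dual(X) = X
        • err:
          +{stop,ack,err} ↦ &{stop,ack,err}  (internal→external)
            • stop:
              &{done,retry} ↦ +{done,retry}  (&→⊕)
                • done:
                  dual(X) = X
                • retry:
                  dual(X) = X
            • ack:
              ?Bool ↦ !Bool
                dual(end) = end
            • err:
              +{stop,data,ack} ↦ &{stop,data,ack}  (internal→external)
                • stop:
                  dual(X) = X
                • data:
                  dual(X) = X
                • ack:
                  dual(end) = end

?Bool.?Str.rec X.+{data: !Unit.!Unit.X, err: &{stop: +{done: X, retry: X}, ack: !Bool.end, err: &{stop: X, data: X, ack: end}}}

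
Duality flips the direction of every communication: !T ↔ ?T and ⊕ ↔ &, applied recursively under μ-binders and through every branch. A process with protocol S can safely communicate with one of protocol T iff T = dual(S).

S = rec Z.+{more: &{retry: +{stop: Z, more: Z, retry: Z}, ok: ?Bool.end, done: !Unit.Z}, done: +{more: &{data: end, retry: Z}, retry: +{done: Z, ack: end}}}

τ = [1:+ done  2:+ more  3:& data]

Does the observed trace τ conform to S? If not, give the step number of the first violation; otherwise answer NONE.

NONE

[1] + done  ✓  state: +{more: &{data: end, retry: rec Z.…}, retry: +{done: rec Z.…, ack: end}}
[2] + more  ✓  state: &{data: end, retry: rec Z.…}
[3] & data  ✓  state: end
τ conforms to S (length 3)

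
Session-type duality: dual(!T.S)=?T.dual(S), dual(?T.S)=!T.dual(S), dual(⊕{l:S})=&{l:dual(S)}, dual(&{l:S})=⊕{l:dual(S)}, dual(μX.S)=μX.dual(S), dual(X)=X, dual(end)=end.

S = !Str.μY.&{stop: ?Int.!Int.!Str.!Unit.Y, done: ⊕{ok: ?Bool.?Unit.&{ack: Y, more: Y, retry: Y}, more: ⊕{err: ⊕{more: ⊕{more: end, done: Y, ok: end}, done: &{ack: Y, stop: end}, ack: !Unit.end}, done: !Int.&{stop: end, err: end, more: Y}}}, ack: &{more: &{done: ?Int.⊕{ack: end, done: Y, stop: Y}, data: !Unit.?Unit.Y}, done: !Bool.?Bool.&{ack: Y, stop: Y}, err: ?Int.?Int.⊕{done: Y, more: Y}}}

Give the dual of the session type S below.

!Str ↦ ?Str
  μY ↦ μY  (rec unchanged)
    &{stop,done,ack} ↦ ⊕{stop,done,ack}  (external→internal)
      • stop:
        ?Int ↦ !Int
          !Int ↦ ?Int
            !Str ↦ ?Str
              !Unit ↦ ?Unit
                dual(Y) = Y
      • done:
        ⊕{ok,more} ↦ &{ok,more}  (⊕→&)
          • ok:
            ?Bool ↦ !Bool
              ?Unit ↦ !Unit
                &{ack,more,retry} ↦ ⊕{ack,more,retry}  (external→internal)
                  • ack:
                    dual(Y) = Y
                  • more:
                    dual(Y) = Y
                  • retry:
                    dual(Y) = Y
          • more:
            ⊕{err,done} ↦ &{err,done}  (⊕→&)
              • err:
                ⊕{more,done,ack} ↦ &{more,done,ack}  (⊕→&)
                  • more:
                    ⊕{more,done,ok} ↦ &{more,done,ok}  (⊕→&)
                      • more:
                        dual(end) = end
                      • done:
                        dual(Y) = Y
                      • ok:
                        dual(end) = end
                  • done:
                    &{ack,stop} ↦ ⊕{ack,stop}  (external→internal)
                      • ack:
                        dual(Y) = Y
                      • stop:
                        dual(end) = end
                  • ack:
                    !Unit ↦ ?Unit
                      dual(end) = end
              • done:
                !Int ↦ ?Int
                  &{stop,err,more} ↦ ⊕{stop,err,more}  (external→internal)
                    • stop:
                      dual(end) = end
                    • err:
                      dual(end) = end
                    • more:
                      dual(Y) = Y
      • ack:
        &{more,done,err} ↦ ⊕{more,done,err}  (external→internal)
          • more:
            &{done,data} ↦ ⊕{done,data}  (external→internal)
              • done:
                ?Int ↦ !Int
                  ⊕{ack,done,stop} ↦ &{ack,done,stop}  (⊕→&)
                    • ack:
                      dual(end) = end
                    • done:
                      dual(Y) = Y
                    • stop:
                      dual(Y) = Y
              • data:
                !Unit ↦ ?Unit
                  ?Unit ↦ !Unit
                    dual(Y) = Y
          • done:
            !Bool ↦ ?Bool
              ?Bool ↦ !Bool
                &{ack,stop} ↦ ⊕{ack,stop}  (external→internal)
                  • ack:
                    dual(Y) = Y
                  • stop:
                    dual(Y) = Y
          • err:
            ?Int ↦ !Int
              ?Int ↦ !Int
                ⊕{done,more} ↦ &{done,more}  (⊕→&)
                  • done:
                    dual(Y) = Y
                  • more:
                    dual(Y) = Y

?Str.μY.⊕{stop: !Int.?Int.?Str.?Unit.Y, done: &{ok: !Bool.!Unit.⊕{ack: Y, more: Y, retry: Y}, more: &{err: &{more: &{more: end, done: Y, ok: end}, done: ⊕{ack: Y, stop: end}, ack: ?Unit.end}, done: ?Int.⊕{stop: end, err: end, more: Y}}}, ack: ⊕{more: ⊕{done: !Int.&{ack: end, done: Y, stop: Y}, data: ?Unit.!Unit.Y}, done: ?Bool.!Bool.⊕{ack: Y, stop: Y}, err: !Int.!Int.&{done: Y, more: Y}}}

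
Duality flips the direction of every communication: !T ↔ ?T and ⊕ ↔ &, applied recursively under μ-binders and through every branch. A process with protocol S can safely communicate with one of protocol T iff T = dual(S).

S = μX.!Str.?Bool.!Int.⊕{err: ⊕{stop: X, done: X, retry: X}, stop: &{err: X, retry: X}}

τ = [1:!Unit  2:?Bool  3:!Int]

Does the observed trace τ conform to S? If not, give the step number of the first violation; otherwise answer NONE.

step 1: got !Unit, protocol expects !Str  ✗

1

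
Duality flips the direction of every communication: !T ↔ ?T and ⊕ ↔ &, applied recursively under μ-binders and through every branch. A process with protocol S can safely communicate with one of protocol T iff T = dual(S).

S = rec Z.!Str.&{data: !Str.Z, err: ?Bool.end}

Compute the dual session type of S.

rec Z = rec Z  (binder kept)
  !Str = ?Str
    &{data,err} = +{data,err}  (&→⊕)
      • data:
        !Str = ?Str
          Z ↦ Z
      • err:
        ?Bool = !Bool
          end ↦ end

rec Z.?Str.+{data: ?Str.Z, err: !Bool.end}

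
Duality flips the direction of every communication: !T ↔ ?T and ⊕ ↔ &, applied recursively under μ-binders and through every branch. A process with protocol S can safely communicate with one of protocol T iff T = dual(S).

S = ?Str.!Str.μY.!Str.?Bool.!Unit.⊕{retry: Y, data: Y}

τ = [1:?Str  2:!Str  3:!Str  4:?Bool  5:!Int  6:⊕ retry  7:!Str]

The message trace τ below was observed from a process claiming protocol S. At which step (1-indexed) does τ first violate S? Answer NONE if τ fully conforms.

5

@1 ?Str  ✓  residual = !Str.μY.…
@2 !Str  ✓  residual = μY.…
@3 !Str  ✓  residual = ?Bool.!Unit.⊕{retry: μY.…, data: μY.…}
@4 ?Bool  ✓  residual = !Unit.⊕{retry: μY.…, data: μY.…}
@5 got !Int, protocol expects !Unit  ✗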